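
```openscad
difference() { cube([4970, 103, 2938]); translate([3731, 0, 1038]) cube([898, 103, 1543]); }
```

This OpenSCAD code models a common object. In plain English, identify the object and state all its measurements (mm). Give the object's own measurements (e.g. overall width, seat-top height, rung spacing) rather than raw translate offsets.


A wall 4970 mm long (x), 103 mm thick (y), 2938 mm tall, with a rectangular window opening cut through it. The opening is 898 mm wide and 1543 mm tall; its sill is at z = 1038 mm and its near (−x) edge is 3731 mm from the wall's −x end. The opening passes through the full wall thickness.


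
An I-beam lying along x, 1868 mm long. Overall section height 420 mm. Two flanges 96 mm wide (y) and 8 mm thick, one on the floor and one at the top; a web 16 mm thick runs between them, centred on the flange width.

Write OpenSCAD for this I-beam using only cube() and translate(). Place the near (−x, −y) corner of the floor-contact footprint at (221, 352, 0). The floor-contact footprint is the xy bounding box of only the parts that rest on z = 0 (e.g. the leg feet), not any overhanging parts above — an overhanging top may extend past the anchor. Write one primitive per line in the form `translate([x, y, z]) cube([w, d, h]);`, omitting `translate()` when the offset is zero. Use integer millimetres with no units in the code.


translate([221, 352, 0]) cube([1868, 96, 8]);
translate([221, 392, 8]) cube([1868, 16, 404]);
translate([221, 352, 412]) cube([1868, 96, 8]);


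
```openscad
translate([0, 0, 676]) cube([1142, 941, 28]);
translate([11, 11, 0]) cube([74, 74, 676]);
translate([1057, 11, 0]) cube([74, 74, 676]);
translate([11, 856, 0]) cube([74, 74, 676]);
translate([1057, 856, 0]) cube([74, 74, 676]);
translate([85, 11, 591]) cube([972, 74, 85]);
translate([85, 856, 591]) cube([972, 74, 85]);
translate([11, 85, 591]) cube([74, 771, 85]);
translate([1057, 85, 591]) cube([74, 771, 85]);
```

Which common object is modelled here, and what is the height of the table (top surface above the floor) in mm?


A table. The table height is 704 mm.

A 1142×941×28 slab sits at z = 676 on four 74 mm square posts — a table. The top surface is at 676 + 28 = 704 mm.


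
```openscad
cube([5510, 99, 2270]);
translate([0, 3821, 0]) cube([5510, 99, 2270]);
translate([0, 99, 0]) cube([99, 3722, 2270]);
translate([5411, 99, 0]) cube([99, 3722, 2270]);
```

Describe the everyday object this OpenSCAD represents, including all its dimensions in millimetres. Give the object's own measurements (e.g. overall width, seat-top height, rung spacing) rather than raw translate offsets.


The wall frame of a small rectangular building: four walls, each 2270 mm tall and 99 mm thick, enclosing a footprint 5510 mm (x) by 3920 mm (y) outside-to-outside, with no floor or roof. The front and back walls (the −y and +y sides) span the full width; the two side walls fit between them.


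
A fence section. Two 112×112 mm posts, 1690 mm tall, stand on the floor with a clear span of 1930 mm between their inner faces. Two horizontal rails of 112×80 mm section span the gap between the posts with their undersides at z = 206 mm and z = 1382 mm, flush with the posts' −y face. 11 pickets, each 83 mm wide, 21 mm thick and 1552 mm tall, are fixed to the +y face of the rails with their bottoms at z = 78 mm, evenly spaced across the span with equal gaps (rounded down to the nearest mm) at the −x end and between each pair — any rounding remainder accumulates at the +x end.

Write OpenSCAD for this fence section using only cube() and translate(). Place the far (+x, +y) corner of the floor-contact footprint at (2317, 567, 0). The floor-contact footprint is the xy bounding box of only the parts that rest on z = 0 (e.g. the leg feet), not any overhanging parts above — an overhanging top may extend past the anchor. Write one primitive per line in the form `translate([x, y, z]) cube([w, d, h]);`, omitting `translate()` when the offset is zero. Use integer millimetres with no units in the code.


translate([163, 455, 0]) cube([112, 112, 1690]);
translate([2205, 455, 0]) cube([112, 112, 1690]);
translate([275, 455, 206]) cube([1930, 112, 80]);
translate([275, 455, 1382]) cube([1930, 112, 80]);
translate([359, 567, 78]) cube([83, 21, 1552]);
translate([526, 567, 78]) cube([83, 21, 1552]);
translate([693, 567, 78]) cube([83, 21, 1552]);
translate([860, 567, 78]) cube([83, 21, 1552]);
translate([1027, 567, 78]) cube([83, 21, 1552]);
translate([1194, 567, 78]) cube([83, 21, 1552]);
translate([1361, 567, 78]) cube([83, 21, 1552]);
translate([1528, 567, 78]) cube([83, 21, 1552]);
translate([1695, 567, 78]) cube([83, 21, 1552]);
translate([1862, 567, 78]) cube([83, 21, 1552]);
translate([2029, 567, 78]) cube([83, 21, 1552]);


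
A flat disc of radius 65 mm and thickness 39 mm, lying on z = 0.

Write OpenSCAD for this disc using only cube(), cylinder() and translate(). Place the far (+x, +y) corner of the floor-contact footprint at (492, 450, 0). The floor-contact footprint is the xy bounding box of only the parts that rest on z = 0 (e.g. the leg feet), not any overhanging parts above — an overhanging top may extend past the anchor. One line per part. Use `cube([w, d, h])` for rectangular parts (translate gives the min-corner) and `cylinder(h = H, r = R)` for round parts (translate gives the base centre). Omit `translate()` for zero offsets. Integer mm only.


translate([427, 385, 0]) cylinder(h = 39, r = 65);


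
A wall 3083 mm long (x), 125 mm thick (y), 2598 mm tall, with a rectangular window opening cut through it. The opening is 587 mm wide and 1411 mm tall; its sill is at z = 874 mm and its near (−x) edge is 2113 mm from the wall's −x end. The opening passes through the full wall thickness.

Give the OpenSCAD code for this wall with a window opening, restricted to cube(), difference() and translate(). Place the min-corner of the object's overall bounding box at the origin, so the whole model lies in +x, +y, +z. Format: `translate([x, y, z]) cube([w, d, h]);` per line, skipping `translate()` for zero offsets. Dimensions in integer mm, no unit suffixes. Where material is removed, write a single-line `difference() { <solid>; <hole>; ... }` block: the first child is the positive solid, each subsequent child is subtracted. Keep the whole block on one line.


difference() { cube([3083, 125, 2598]); translate([2113, 0, 874]) cube([587, 125, 1411]); }


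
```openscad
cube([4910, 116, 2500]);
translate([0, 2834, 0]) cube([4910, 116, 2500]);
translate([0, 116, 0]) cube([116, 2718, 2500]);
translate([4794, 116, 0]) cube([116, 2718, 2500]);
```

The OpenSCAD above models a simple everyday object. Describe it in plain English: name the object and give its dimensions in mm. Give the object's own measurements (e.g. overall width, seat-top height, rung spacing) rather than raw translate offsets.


The wall frame of a small rectangular building: four walls, each 2500 mm tall and 116 mm thick, enclosing a footprint 4910 mm (x) by 2950 mm (y) outside-to-outside, with no floor or roof. The front and back walls (the −y and +y sides) span the full width; the two side walls fit between them.


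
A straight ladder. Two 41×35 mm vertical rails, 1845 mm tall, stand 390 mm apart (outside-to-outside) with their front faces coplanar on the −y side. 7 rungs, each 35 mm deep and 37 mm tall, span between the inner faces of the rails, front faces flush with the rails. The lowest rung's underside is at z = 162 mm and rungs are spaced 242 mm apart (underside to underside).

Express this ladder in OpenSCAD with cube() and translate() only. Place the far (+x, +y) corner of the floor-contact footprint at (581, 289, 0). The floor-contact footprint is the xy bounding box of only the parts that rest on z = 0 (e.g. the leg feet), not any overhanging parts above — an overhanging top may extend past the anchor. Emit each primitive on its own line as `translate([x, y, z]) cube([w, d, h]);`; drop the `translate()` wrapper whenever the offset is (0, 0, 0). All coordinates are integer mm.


translate([191, 254, 0]) cube([41, 35, 1845]);
translate([540, 254, 0]) cube([41, 35, 1845]);
translate([232, 254, 162]) cube([308, 35, 37]);
translate([232, 254, 404]) cube([308, 35, 37]);
translate([232, 254, 646]) cube([308, 35, 37]);
translate([232, 254, 888]) cube([308, 35, 37]);
translate([232, 254, 1130]) cube([308, 35, 37]);
translate([232, 254, 1372]) cube([308, 35, 37]);
translate([232, 254, 1614]) cube([308, 35, 37]);


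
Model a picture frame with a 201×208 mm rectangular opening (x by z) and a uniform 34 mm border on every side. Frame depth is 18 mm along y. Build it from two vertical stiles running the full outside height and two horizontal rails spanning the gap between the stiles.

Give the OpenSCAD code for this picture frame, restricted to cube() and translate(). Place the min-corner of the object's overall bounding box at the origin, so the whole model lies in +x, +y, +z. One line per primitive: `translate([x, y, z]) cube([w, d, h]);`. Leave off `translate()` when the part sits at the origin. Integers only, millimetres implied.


cube([34, 18, 276]);
translate([235, 0, 0]) cube([34, 18, 276]);
translate([34, 0, 0]) cube([201, 18, 34]);
translate([34, 0, 242]) cube([201, 18, 34]);


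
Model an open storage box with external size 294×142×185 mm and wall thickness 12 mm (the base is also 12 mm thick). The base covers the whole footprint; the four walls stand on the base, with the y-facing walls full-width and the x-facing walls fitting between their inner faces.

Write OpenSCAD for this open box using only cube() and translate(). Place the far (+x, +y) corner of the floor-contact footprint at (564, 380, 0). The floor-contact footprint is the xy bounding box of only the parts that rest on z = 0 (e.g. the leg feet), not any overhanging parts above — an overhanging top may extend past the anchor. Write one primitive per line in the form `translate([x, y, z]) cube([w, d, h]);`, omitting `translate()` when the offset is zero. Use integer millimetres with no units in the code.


translate([270, 238, 0]) cube([294, 142, 12]);
translate([270, 238, 12]) cube([294, 12, 173]);
translate([270, 368, 12]) cube([294, 12, 173]);
translate([270, 250, 12]) cube([12, 118, 173]);
translate([552, 250, 12]) cube([12, 118, 173]);


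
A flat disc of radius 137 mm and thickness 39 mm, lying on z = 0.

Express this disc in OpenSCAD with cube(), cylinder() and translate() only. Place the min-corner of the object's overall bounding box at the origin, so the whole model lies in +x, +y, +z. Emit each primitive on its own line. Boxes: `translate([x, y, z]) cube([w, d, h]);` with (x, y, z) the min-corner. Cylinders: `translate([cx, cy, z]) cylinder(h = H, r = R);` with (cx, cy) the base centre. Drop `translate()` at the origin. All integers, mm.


translate([137, 137, 0]) cylinder(h = 39, r = 137);


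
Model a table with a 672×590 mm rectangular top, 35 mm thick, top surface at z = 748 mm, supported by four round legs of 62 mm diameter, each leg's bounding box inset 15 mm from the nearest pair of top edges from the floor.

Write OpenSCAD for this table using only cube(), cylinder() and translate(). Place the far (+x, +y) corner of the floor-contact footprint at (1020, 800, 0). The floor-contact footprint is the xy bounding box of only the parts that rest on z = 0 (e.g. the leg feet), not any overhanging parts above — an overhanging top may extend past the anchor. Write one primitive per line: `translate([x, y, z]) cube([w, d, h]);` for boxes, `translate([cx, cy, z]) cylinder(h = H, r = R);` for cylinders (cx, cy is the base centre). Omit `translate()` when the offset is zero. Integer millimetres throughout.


// leg_h = 748 - 35 = 713
translate([363, 225, 713]) cube([672, 590, 35]);
translate([409, 271, 0]) cylinder(h = 713, r = 31);
translate([989, 271, 0]) cylinder(h = 713, r = 31);
translate([409, 769, 0]) cylinder(h = 713, r = 31);
translate([989, 769, 0]) cylinder(h = 713, r = 31);


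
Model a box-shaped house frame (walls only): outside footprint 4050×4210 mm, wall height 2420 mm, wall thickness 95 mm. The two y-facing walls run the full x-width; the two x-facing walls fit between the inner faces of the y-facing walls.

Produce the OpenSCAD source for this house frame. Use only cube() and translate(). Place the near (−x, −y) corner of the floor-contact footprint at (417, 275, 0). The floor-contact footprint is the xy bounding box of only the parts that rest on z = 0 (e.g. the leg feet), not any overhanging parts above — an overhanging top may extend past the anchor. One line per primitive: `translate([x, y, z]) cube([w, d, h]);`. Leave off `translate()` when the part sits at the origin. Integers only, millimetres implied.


translate([417, 275, 0]) cube([4050, 95, 2420]);
translate([417, 4390, 0]) cube([4050, 95, 2420]);
translate([417, 370, 0]) cube([95, 4020, 2420]);
translate([4372, 370, 0]) cube([95, 4020, 2420]);


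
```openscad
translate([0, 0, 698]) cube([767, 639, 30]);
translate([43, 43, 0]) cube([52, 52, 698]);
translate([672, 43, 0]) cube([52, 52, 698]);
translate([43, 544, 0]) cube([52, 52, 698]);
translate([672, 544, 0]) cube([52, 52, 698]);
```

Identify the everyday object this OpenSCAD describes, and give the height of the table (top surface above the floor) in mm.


A table. The table height is 728 mm.

A 767×639×30 slab sits at z = 698 on four 52 mm square posts — a table. The top surface is at 698 + 30 = 728 mm.


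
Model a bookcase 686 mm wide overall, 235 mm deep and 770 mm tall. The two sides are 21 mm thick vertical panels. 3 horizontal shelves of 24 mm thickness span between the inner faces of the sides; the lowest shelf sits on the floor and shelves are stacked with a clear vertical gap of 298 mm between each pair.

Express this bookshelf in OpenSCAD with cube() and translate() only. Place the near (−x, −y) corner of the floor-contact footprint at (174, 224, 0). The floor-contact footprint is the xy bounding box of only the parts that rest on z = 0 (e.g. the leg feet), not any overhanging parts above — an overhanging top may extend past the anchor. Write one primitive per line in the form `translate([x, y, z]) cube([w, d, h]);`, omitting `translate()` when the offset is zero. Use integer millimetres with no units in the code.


translate([174, 224, 0]) cube([21, 235, 770]);
translate([839, 224, 0]) cube([21, 235, 770]);
translate([195, 224, 0]) cube([644, 235, 24]);
translate([195, 224, 322]) cube([644, 235, 24]);
translate([195, 224, 644]) cube([644, 235, 24]);


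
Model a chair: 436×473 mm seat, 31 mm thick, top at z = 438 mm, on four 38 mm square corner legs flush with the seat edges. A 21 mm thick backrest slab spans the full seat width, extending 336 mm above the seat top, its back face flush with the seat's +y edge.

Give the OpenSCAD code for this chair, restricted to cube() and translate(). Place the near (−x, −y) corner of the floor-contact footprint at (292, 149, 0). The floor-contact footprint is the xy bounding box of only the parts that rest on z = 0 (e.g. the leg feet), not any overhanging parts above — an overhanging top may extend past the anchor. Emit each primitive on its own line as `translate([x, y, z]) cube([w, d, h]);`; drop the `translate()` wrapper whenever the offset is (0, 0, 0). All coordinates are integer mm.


translate([292, 149, 407]) cube([436, 473, 31]);
translate([292, 149, 0]) cube([38, 38, 407]);
translate([690, 149, 0]) cube([38, 38, 407]);
translate([292, 584, 0]) cube([38, 38, 407]);
translate([690, 584, 0]) cube([38, 38, 407]);
translate([292, 601, 438]) cube([436, 21, 336]);


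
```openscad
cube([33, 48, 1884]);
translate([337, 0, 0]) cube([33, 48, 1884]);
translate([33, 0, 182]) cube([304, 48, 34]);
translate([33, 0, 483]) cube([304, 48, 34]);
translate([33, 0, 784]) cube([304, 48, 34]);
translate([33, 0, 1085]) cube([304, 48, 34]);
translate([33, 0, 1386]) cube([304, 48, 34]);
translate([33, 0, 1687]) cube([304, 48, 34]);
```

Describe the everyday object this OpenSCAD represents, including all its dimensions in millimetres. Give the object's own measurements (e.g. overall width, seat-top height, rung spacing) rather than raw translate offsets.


A straight ladder. Two 33×48 mm vertical rails, 1884 mm tall, stand 370 mm apart (outside-to-outside) with their front faces coplanar on the −y side. 6 rungs, each 48 mm deep and 34 mm tall, span between the inner faces of the rails, front faces flush with the rails. The lowest rung's underside is at z = 182 mm and rungs are spaced 301 mm apart (underside to underside).


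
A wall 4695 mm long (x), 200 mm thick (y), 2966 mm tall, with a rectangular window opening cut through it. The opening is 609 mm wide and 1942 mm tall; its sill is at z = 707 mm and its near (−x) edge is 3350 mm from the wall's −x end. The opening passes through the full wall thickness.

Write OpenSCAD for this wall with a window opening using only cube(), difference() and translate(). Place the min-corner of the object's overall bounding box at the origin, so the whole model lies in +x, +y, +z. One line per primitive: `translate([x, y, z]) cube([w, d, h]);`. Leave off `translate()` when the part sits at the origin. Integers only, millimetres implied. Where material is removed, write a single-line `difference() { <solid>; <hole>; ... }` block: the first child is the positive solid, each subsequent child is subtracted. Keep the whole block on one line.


difference() { cube([4695, 200, 2966]); translate([3350, 0, 707]) cube([609, 200, 1942]); }


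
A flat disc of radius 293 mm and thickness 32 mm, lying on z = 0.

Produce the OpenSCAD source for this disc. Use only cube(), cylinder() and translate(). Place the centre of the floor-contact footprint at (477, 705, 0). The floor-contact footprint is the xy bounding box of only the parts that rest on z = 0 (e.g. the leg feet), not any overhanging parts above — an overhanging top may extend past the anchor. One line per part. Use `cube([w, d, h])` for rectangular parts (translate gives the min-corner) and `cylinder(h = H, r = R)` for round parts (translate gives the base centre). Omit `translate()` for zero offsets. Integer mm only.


translate([477, 705, 0]) cylinder(h = 32, r = 293);


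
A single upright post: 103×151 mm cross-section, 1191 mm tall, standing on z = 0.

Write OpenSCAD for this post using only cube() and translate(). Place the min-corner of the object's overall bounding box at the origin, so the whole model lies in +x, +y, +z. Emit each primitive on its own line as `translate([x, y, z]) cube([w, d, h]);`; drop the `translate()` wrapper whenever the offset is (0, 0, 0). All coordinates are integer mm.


cube([103, 151, 1191]);


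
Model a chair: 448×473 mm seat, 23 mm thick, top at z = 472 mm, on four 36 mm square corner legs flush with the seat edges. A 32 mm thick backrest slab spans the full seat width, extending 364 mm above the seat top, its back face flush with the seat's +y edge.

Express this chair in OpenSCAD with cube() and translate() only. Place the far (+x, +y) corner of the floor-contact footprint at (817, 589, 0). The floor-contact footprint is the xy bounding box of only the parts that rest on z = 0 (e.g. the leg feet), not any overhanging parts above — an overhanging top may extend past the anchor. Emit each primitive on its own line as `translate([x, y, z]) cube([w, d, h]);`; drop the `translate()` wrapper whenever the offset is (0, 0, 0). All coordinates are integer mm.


translate([369, 116, 449]) cube([448, 473, 23]);
translate([369, 116, 0]) cube([36, 36, 449]);
translate([781, 116, 0]) cube([36, 36, 449]);
translate([369, 553, 0]) cube([36, 36, 449]);
translate([781, 553, 0]) cube([36, 36, 449]);
translate([369, 557, 472]) cube([448, 32, 364]);


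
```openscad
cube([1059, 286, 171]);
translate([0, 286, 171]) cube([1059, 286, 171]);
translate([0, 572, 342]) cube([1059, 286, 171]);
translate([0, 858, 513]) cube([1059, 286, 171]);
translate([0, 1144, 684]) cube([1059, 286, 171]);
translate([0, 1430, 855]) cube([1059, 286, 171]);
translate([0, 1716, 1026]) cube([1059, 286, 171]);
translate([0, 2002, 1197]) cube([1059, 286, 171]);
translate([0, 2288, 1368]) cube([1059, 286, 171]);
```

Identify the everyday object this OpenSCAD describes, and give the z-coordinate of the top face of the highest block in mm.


A staircase. The total rise is 1539 mm.

9 identical blocks, each offset up and back from the previous — a staircase. Each step is 171 mm tall and there are 9 of them, so the total rise is 9 × 171 = 1539 mm.


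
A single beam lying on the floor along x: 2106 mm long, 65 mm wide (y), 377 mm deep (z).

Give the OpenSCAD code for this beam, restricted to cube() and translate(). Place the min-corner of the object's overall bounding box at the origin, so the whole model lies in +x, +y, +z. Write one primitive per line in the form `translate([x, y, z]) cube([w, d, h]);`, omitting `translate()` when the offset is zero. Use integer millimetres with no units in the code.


cube([2106, 65, 377]);


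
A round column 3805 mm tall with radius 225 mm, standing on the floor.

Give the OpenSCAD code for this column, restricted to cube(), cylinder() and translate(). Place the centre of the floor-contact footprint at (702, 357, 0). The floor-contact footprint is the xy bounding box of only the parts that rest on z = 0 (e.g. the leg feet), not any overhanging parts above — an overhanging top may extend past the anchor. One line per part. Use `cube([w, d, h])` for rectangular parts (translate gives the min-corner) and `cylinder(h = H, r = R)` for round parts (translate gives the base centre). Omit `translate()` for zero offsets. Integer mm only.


translate([702, 357, 0]) cylinder(h = 3805, r = 225);


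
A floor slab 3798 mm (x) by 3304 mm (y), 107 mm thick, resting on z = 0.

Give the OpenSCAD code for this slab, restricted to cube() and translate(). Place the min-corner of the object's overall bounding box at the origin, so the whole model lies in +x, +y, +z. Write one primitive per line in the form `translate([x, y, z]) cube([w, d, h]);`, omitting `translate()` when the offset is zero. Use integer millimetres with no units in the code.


cube([3798, 3304, 107]);


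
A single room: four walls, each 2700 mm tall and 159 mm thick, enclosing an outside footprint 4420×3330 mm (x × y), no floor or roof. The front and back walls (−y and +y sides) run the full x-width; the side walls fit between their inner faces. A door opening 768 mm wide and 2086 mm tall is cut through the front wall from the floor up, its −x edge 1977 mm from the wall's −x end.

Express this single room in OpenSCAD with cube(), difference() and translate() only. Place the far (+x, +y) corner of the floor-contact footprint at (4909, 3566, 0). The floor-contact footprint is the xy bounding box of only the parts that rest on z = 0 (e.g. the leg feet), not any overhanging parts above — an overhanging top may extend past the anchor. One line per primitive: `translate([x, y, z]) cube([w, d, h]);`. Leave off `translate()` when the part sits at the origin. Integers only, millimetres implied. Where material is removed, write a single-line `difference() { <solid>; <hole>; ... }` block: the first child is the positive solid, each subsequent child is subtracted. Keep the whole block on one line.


difference() { translate([489, 236, 0]) cube([4420, 159, 2700]); translate([2466, 236, 0]) cube([768, 159, 2086]); }
translate([489, 3407, 0]) cube([4420, 159, 2700]);
translate([489, 395, 0]) cube([159, 3012, 2700]);
translate([4750, 395, 0]) cube([159, 3012, 2700]);


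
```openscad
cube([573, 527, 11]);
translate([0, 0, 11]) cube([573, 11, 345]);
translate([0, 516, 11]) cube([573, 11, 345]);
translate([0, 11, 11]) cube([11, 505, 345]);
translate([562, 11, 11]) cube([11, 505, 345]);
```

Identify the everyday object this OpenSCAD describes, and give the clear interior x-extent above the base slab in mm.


An open box. The internal width is 551 mm.

A 573×527 base slab with four walls standing on it — an open box. The base is 573 mm wide and the walls are 11 mm thick, so the internal width is 573 − 2 × 11 = 551 mm.


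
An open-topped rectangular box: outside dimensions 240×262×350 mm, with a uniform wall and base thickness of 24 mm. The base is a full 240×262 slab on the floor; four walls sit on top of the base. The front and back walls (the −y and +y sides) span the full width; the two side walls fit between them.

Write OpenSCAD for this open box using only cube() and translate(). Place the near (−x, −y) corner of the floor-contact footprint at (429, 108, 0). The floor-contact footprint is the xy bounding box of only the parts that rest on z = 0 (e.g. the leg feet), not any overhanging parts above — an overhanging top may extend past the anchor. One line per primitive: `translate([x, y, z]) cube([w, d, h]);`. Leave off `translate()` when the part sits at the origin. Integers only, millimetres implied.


translate([429, 108, 0]) cube([240, 262, 24]);
translate([429, 108, 24]) cube([240, 24, 326]);
translate([429, 346, 24]) cube([240, 24, 326]);
translate([429, 132, 24]) cube([24, 214, 326]);
translate([645, 132, 24]) cube([24, 214, 326]);


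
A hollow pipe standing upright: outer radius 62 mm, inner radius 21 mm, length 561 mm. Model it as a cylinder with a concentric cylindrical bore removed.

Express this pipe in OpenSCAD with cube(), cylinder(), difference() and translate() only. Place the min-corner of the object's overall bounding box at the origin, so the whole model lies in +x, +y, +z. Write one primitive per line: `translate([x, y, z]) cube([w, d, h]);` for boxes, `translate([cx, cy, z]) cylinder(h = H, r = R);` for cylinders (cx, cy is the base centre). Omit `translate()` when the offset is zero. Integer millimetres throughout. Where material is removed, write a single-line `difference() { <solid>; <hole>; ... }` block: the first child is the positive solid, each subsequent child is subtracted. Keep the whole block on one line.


difference() { translate([62, 62, 0]) cylinder(h = 561, r = 62); translate([62, 62, 0]) cylinder(h = 561, r = 21); }


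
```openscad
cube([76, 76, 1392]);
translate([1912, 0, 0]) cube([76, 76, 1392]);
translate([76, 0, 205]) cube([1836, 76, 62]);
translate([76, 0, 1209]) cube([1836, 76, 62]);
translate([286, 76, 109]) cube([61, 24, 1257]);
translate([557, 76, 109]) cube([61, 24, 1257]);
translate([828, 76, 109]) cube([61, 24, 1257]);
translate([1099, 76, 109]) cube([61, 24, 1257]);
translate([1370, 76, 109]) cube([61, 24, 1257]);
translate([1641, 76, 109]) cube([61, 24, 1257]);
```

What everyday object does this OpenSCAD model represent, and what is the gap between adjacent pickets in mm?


A fence section. The picket gap is 210 mm.

Two posts, two rails, 6 pickets — a fence section. Span 1836 mm holds 6 pickets of 61 mm with 7 equal gaps: ⌊(1836 − 6·61) / 7⌋ = 210 mm.


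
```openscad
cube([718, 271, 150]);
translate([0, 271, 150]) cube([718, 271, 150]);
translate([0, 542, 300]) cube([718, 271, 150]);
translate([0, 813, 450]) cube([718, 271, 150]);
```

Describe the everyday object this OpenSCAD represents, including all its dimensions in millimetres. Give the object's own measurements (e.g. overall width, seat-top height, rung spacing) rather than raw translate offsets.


A straight staircase of 4 solid steps. Each step is 718 mm wide (x), 271 mm deep (y, the going) and 150 mm tall (the rise). The first step rests on the floor; each subsequent step sits one going further in +y and one rise higher in +z, directly behind and above the previous step with no overlap.


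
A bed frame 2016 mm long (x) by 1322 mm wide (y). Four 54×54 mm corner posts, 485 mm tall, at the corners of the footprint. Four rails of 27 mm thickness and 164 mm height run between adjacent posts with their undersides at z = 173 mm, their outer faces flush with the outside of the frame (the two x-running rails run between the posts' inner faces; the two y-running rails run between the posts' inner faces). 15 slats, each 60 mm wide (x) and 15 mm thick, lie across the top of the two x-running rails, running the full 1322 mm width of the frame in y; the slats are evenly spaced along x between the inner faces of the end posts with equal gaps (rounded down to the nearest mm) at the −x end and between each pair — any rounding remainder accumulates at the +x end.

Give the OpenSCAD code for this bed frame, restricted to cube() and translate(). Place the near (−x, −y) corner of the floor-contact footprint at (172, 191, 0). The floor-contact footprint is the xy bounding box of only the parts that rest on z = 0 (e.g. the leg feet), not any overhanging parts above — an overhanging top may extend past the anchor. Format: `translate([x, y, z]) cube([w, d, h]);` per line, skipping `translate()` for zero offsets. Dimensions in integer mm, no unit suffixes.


translate([172, 191, 0]) cube([54, 54, 485]);
translate([172, 1459, 0]) cube([54, 54, 485]);
translate([2134, 191, 0]) cube([54, 54, 485]);
translate([2134, 1459, 0]) cube([54, 54, 485]);
translate([226, 191, 173]) cube([1908, 27, 164]);
translate([226, 1486, 173]) cube([1908, 27, 164]);
translate([172, 245, 173]) cube([27, 1214, 164]);
translate([2161, 245, 173]) cube([27, 1214, 164]);
translate([289, 191, 337]) cube([60, 1322, 15]);
translate([412, 191, 337]) cube([60, 1322, 15]);
translate([535, 191, 337]) cube([60, 1322, 15]);
translate([658, 191, 337]) cube([60, 1322, 15]);
translate([781, 191, 337]) cube([60, 1322, 15]);
translate([904, 191, 337]) cube([60, 1322, 15]);
translate([1027, 191, 337]) cube([60, 1322, 15]);
translate([1150, 191, 337]) cube([60, 1322, 15]);
translate([1273, 191, 337]) cube([60, 1322, 15]);
translate([1396, 191, 337]) cube([60, 1322, 15]);
translate([1519, 191, 337]) cube([60, 1322, 15]);
translate([1642, 191, 337]) cube([60, 1322, 15]);
translate([1765, 191, 337]) cube([60, 1322, 15]);
translate([1888, 191, 337]) cube([60, 1322, 15]);
translate([2011, 191, 337]) cube([60, 1322, 15]);


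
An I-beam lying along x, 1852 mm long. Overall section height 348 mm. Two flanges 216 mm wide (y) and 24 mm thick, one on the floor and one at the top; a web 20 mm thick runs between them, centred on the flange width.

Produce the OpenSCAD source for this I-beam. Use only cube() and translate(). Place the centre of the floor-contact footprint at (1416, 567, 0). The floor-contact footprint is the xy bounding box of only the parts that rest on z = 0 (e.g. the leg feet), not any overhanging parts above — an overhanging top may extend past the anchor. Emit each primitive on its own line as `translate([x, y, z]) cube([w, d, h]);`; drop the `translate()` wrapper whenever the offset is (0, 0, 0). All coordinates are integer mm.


translate([490, 459, 0]) cube([1852, 216, 24]);
translate([490, 557, 24]) cube([1852, 20, 300]);
translate([490, 459, 324]) cube([1852, 216, 24]);


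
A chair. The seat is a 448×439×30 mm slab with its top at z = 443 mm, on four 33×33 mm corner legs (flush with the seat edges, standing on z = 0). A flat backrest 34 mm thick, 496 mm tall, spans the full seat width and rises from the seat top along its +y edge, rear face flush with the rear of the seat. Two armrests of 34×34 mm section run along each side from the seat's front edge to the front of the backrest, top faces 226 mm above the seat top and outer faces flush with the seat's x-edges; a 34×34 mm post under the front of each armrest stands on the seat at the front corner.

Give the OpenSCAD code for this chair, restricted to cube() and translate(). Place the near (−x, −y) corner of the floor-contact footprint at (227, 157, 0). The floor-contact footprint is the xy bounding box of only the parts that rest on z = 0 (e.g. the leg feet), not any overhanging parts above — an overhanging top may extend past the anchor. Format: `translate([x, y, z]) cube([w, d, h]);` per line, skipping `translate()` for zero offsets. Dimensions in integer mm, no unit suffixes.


translate([227, 157, 413]) cube([448, 439, 30]);
translate([227, 157, 0]) cube([33, 33, 413]);
translate([642, 157, 0]) cube([33, 33, 413]);
translate([227, 563, 0]) cube([33, 33, 413]);
translate([642, 563, 0]) cube([33, 33, 413]);
translate([227, 562, 443]) cube([448, 34, 496]);
translate([227, 157, 635]) cube([34, 405, 34]);
translate([641, 157, 635]) cube([34, 405, 34]);
translate([227, 157, 443]) cube([34, 34, 192]);
translate([641, 157, 443]) cube([34, 34, 192]);


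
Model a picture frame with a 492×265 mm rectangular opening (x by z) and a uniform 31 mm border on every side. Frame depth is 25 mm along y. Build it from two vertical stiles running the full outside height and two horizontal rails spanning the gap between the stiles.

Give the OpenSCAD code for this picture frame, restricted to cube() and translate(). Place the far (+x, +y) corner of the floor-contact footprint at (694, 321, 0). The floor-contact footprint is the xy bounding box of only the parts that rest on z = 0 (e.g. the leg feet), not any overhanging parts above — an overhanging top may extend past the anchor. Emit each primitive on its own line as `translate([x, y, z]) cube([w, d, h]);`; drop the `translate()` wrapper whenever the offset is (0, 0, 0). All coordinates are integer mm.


translate([140, 296, 0]) cube([31, 25, 327]);
translate([663, 296, 0]) cube([31, 25, 327]);
translate([171, 296, 0]) cube([492, 25, 31]);
translate([171, 296, 296]) cube([492, 25, 31]);


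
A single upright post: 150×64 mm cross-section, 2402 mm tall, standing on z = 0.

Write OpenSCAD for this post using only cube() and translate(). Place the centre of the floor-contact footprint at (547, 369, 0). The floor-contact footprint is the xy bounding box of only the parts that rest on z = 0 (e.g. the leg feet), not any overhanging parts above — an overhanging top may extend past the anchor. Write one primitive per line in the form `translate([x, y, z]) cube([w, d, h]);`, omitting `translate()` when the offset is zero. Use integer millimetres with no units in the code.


translate([472, 337, 0]) cube([150, 64, 2402]);


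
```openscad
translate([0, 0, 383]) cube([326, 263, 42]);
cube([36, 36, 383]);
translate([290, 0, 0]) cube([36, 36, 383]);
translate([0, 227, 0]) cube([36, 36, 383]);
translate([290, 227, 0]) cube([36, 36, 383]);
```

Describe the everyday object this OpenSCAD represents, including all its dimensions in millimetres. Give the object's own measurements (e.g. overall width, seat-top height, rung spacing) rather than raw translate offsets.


A four-legged stool. The seat is a 326×263×42 mm slab whose top surface is at z = 425 mm; four square legs, each 36×36 mm in cross-section, run from the floor (z = 0) to the underside of the seat, each flush with a corner of the seat.


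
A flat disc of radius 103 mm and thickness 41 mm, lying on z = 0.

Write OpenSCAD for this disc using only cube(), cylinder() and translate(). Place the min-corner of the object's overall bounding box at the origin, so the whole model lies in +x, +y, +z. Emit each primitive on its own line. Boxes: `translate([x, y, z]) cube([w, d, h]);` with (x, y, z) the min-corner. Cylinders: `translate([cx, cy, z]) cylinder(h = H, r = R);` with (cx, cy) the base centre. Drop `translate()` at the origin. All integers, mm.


translate([103, 103, 0]) cylinder(h = 41, r = 103);


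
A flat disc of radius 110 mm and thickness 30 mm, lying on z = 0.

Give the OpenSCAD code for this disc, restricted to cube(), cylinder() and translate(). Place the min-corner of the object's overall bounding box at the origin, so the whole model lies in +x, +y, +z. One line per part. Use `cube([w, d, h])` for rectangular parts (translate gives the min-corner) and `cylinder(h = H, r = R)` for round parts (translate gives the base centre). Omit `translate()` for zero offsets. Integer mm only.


translate([110, 110, 0]) cylinder(h = 30, r = 110);


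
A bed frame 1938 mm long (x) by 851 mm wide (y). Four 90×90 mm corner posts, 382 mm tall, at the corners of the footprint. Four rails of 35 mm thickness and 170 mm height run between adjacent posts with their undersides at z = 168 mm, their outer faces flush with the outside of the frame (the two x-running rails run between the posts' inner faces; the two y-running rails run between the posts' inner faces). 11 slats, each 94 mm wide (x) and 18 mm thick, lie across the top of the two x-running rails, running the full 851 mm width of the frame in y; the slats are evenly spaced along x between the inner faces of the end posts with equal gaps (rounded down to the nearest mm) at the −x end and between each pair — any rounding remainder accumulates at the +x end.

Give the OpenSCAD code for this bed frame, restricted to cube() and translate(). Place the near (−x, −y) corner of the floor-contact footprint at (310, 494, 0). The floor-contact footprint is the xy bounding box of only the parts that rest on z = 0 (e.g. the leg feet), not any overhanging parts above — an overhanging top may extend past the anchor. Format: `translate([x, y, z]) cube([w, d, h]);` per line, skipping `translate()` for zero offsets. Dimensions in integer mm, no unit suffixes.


// slat z = rail_z + rail_h = 168 + 170 = 338
// slat gap = ⌊(1758 − 11·94) / 12⌋ = 60
translate([310, 494, 0]) cube([90, 90, 382]);
translate([310, 1255, 0]) cube([90, 90, 382]);
translate([2158, 494, 0]) cube([90, 90, 382]);
translate([2158, 1255, 0]) cube([90, 90, 382]);
translate([400, 494, 168]) cube([1758, 35, 170]);
translate([400, 1310, 168]) cube([1758, 35, 170]);
translate([310, 584, 168]) cube([35, 671, 170]);
translate([2213, 584, 168]) cube([35, 671, 170]);
translate([460, 494, 338]) cube([94, 851, 18]);
translate([614, 494, 338]) cube([94, 851, 18]);
translate([768, 494, 338]) cube([94, 851, 18]);
translate([922, 494, 338]) cube([94, 851, 18]);
translate([1076, 494, 338]) cube([94, 851, 18]);
translate([1230, 494, 338]) cube([94, 851, 18]);
translate([1384, 494, 338]) cube([94, 851, 18]);
translate([1538, 494, 338]) cube([94, 851, 18]);
translate([1692, 494, 338]) cube([94, 851, 18]);
translate([1846, 494, 338]) cube([94, 851, 18]);
translate([2000, 494, 338]) cube([94, 851, 18]);


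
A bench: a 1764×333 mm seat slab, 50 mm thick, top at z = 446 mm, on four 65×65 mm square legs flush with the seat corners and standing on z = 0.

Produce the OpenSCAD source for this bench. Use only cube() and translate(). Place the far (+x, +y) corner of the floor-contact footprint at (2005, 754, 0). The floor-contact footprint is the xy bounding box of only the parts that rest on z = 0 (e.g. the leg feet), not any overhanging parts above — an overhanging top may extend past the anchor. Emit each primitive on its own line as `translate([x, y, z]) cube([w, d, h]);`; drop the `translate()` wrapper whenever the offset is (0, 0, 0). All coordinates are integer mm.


translate([241, 421, 396]) cube([1764, 333, 50]);
translate([241, 421, 0]) cube([65, 65, 396]);
translate([241, 689, 0]) cube([65, 65, 396]);
translate([1940, 421, 0]) cube([65, 65, 396]);
translate([1940, 689, 0]) cube([65, 65, 396]);


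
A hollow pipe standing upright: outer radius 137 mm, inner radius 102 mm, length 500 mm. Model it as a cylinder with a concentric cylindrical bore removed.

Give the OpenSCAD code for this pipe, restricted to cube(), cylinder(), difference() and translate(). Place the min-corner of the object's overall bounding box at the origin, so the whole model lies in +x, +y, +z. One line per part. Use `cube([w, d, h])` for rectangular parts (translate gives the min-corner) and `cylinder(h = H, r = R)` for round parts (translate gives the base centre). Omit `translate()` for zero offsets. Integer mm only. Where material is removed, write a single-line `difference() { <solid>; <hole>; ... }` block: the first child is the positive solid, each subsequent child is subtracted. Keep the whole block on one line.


difference() { translate([137, 137, 0]) cylinder(h = 500, r = 137); translate([137, 137, 0]) cylinder(h = 500, r = 102); }


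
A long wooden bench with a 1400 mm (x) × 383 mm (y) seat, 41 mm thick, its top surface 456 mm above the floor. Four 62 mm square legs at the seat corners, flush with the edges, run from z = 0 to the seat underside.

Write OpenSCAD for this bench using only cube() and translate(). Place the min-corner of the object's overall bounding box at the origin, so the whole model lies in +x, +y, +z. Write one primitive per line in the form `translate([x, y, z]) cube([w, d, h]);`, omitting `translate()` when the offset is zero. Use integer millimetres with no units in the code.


translate([0, 0, 415]) cube([1400, 383, 41]);
cube([62, 62, 415]);
translate([0, 321, 0]) cube([62, 62, 415]);
translate([1338, 0, 0]) cube([62, 62, 415]);
translate([1338, 321, 0]) cube([62, 62, 415]);
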